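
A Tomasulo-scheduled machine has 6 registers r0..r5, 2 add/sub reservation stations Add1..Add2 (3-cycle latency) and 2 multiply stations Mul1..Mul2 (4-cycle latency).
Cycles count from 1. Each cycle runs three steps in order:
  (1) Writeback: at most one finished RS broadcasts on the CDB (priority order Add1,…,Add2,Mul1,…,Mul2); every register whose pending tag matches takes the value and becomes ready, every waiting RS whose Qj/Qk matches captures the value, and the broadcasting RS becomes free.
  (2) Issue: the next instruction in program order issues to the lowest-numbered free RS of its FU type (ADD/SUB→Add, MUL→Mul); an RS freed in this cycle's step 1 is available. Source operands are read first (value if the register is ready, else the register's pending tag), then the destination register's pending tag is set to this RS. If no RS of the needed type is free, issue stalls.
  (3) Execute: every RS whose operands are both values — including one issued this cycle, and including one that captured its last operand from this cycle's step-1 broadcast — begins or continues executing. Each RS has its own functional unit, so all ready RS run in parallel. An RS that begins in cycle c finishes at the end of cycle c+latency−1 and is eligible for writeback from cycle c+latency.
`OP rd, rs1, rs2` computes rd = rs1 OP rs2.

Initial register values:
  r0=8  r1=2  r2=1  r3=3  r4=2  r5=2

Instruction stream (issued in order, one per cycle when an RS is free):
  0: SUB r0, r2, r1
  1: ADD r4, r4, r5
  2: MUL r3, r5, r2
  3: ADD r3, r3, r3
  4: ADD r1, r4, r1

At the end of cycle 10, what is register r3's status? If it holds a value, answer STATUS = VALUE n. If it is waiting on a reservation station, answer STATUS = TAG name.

STATUS = VALUE 4

cycle 1: issue SUB r0<-Add1 // r0:Add1,r1:2,r2:1,r3:3,r4:2,r5:2
cycle 2: issue ADD r4<-Add2 // r0:Add1,r1:2,r2:1,r3:3,r4:Add2,r5:2
cycle 3: issue MUL r3<-Mul1 // r0:Add1,r1:2,r2:1,r3:Mul1,r4:Add2,r5:2
cycle 4: CDB Add1=-1; issue ADD r3<-Add1 // r0:-1,r1:2,r2:1,r3:Add1,r4:Add2,r5:2
cycle 5: CDB Add2=4; issue ADD r1<-Add2 // r0:-1,r1:Add2,r2:1,r3:Add1,r4:4,r5:2
cycle 6: - // r0:-1,r1:Add2,r2:1,r3:Add1,r4:4,r5:2
cycle 7: CDB Mul1=2 // r0:-1,r1:Add2,r2:1,r3:Add1,r4:4,r5:2
cycle 8: CDB Add2=6 // r0:-1,r1:6,r2:1,r3:Add1,r4:4,r5:2
cycle 9: - // r0:-1,r1:6,r2:1,r3:Add1,r4:4,r5:2
cycle 10: CDB Add1=4 // r0:-1,r1:6,r2:1,r3:4,r4:4,r5:2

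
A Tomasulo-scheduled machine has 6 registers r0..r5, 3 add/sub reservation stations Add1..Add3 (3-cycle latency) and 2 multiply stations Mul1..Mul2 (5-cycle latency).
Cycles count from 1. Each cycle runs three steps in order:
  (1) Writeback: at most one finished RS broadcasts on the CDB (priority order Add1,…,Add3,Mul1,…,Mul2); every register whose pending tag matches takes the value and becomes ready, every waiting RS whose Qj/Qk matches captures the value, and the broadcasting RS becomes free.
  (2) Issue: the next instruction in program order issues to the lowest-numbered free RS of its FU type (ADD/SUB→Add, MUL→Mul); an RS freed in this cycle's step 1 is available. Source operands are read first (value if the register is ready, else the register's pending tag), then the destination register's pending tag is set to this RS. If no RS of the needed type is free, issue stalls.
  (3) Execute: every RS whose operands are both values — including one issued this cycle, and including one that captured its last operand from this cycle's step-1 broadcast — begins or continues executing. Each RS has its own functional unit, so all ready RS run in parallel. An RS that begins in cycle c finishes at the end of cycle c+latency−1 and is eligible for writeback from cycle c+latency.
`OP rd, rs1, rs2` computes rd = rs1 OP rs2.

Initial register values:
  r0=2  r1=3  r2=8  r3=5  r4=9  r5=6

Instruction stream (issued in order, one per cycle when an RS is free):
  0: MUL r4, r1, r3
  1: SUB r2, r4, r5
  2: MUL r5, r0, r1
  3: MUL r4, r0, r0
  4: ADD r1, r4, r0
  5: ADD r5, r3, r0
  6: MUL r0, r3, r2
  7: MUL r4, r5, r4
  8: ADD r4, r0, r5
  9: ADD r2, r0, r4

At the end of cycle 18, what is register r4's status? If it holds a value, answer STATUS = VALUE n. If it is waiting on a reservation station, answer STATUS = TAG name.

STATUS = VALUE 52

cycle 1: issue MUL r4<-Mul1 // r0:2,r1:3,r2:8,r3:5,r4:Mul1,r5:6
cycle 2: issue SUB r2<-Add1 // r0:2,r1:3,r2:Add1,r3:5,r4:Mul1,r5:6
cycle 3: issue MUL r5<-Mul2 // r0:2,r1:3,r2:Add1,r3:5,r4:Mul1,r5:Mul2
cycle 4: stall // r0:2,r1:3,r2:Add1,r3:5,r4:Mul1,r5:Mul2
cycle 5: stall // r0:2,r1:3,r2:Add1,r3:5,r4:Mul1,r5:Mul2
cycle 6: CDB Mul1=15; issue MUL r4<-Mul1 // r0:2,r1:3,r2:Add1,r3:5,r4:Mul1,r5:Mul2
cycle 7: issue ADD r1<-Add2 // r0:2,r1:Add2,r2:Add1,r3:5,r4:Mul1,r5:Mul2
cycle 8: CDB Mul2=6; issue ADD r5<-Add3 // r0:2,r1:Add2,r2:Add1,r3:5,r4:Mul1,r5:Add3
cycle 9: CDB Add1=9; issue MUL r0<-Mul2 // r0:Mul2,r1:Add2,r2:9,r3:5,r4:Mul1,r5:Add3
cycle 10: stall // r0:Mul2,r1:Add2,r2:9,r3:5,r4:Mul1,r5:Add3
cycle 11: CDB Add3=7; stall // r0:Mul2,r1:Add2,r2:9,r3:5,r4:Mul1,r5:7
cycle 12: CDB Mul1=4; issue MUL r4<-Mul1 // r0:Mul2,r1:Add2,r2:9,r3:5,r4:Mul1,r5:7
cycle 13: issue ADD r4<-Add1 // r0:Mul2,r1:Add2,r2:9,r3:5,r4:Add1,r5:7
cycle 14: CDB Mul2=45; issue ADD r2<-Add3 // r0:45,r1:Add2,r2:Add3,r3:5,r4:Add1,r5:7
cycle 15: CDB Add2=6 // r0:45,r1:6,r2:Add3,r3:5,r4:Add1,r5:7
cycle 16: - // r0:45,r1:6,r2:Add3,r3:5,r4:Add1,r5:7
cycle 17: CDB Add1=52 // r0:45,r1:6,r2:Add3,r3:5,r4:52,r5:7
cycle 18: CDB Mul1=28 // r0:45,r1:6,r2:Add3,r3:5,r4:52,r5:7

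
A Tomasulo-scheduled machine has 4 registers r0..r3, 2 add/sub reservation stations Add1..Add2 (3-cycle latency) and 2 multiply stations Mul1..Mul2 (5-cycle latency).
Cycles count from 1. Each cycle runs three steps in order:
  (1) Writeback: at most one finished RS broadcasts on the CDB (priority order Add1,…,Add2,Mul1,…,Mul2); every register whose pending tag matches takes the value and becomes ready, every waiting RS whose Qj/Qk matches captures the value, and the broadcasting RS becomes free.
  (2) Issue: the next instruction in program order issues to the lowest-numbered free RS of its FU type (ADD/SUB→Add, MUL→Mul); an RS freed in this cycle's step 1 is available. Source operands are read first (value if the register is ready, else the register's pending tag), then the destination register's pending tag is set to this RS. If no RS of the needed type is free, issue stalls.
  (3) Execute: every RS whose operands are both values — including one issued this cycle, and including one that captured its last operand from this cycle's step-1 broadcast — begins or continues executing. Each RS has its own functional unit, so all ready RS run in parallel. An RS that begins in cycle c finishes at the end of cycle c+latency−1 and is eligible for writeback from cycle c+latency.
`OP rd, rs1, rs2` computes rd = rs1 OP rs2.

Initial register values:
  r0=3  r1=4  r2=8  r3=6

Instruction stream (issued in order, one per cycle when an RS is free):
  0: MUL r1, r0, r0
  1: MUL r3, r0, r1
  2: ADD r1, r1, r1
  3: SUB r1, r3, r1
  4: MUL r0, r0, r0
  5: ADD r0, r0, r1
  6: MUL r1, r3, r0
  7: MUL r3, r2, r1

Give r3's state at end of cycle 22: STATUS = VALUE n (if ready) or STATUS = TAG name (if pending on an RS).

  c1: issue MUL r1<-Mul1  regs: r0:3,r1:Mul1,r2:8,r3:6
  c2: issue MUL r3<-Mul2  regs: r0:3,r1:Mul1,r2:8,r3:Mul2
  c3: issue ADD r1<-Add1  regs: r0:3,r1:Add1,r2:8,r3:Mul2
  c4: issue SUB r1<-Add2  regs: r0:3,r1:Add2,r2:8,r3:Mul2
  c5: stall  regs: r0:3,r1:Add2,r2:8,r3:Mul2
  c6: CDB Mul1=9; issue MUL r0<-Mul1  regs: r0:Mul1,r1:Add2,r2:8,r3:Mul2
  c7: stall  regs: r0:Mul1,r1:Add2,r2:8,r3:Mul2
  c8: stall  regs: r0:Mul1,r1:Add2,r2:8,r3:Mul2
  c9: CDB Add1=18; issue ADD r0<-Add1  regs: r0:Add1,r1:Add2,r2:8,r3:Mul2
  c10: stall  regs: r0:Add1,r1:Add2,r2:8,r3:Mul2
  c11: CDB Mul1=9; issue MUL r1<-Mul1  regs: r0:Add1,r1:Mul1,r2:8,r3:Mul2
  c12: CDB Mul2=27; issue MUL r3<-Mul2  regs: r0:Add1,r1:Mul1,r2:8,r3:Mul2
  c13: -  regs: r0:Add1,r1:Mul1,r2:8,r3:Mul2
  c14: -  regs: r0:Add1,r1:Mul1,r2:8,r3:Mul2
  c15: CDB Add2=9  regs: r0:Add1,r1:Mul1,r2:8,r3:Mul2
  c16: -  regs: r0:Add1,r1:Mul1,r2:8,r3:Mul2
  c17: -  regs: r0:Add1,r1:Mul1,r2:8,r3:Mul2
  c18: CDB Add1=18  regs: r0:18,r1:Mul1,r2:8,r3:Mul2
  c19: -  regs: r0:18,r1:Mul1,r2:8,r3:Mul2
  c20: -  regs: r0:18,r1:Mul1,r2:8,r3:Mul2
  c21: -  regs: r0:18,r1:Mul1,r2:8,r3:Mul2
  c22: -  regs: r0:18,r1:Mul1,r2:8,r3:Mul2

STATUS = TAG Mul2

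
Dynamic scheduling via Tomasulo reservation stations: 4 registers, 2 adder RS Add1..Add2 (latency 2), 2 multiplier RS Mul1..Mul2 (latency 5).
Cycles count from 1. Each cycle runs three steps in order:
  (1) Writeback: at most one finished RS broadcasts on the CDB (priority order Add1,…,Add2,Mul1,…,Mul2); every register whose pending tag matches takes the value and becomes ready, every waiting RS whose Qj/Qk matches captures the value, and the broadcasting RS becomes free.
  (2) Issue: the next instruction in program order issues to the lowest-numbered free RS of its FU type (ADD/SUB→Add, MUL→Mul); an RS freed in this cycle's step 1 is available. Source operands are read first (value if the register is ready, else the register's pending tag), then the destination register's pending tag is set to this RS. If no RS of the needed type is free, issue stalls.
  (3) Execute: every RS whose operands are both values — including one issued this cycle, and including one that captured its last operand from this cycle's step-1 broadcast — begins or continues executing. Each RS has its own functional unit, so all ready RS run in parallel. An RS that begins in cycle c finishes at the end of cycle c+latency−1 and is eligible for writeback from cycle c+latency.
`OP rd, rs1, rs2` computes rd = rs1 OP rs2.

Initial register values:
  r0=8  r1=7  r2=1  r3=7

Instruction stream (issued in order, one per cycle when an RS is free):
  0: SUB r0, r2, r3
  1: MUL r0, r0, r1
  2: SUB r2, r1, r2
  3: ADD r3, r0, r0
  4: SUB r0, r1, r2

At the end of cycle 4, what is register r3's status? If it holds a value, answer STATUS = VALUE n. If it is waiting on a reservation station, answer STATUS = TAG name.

STATUS = TAG Add2

c1: issue SUB r0<-Add1 | r0:Add1,r1:7,r2:1,r3:7
c2: issue MUL r0<-Mul1 | r0:Mul1,r1:7,r2:1,r3:7
c3: CDB Add1=-6; issue SUB r2<-Add1 | r0:Mul1,r1:7,r2:Add1,r3:7
c4: issue ADD r3<-Add2 | r0:Mul1,r1:7,r2:Add1,r3:Add2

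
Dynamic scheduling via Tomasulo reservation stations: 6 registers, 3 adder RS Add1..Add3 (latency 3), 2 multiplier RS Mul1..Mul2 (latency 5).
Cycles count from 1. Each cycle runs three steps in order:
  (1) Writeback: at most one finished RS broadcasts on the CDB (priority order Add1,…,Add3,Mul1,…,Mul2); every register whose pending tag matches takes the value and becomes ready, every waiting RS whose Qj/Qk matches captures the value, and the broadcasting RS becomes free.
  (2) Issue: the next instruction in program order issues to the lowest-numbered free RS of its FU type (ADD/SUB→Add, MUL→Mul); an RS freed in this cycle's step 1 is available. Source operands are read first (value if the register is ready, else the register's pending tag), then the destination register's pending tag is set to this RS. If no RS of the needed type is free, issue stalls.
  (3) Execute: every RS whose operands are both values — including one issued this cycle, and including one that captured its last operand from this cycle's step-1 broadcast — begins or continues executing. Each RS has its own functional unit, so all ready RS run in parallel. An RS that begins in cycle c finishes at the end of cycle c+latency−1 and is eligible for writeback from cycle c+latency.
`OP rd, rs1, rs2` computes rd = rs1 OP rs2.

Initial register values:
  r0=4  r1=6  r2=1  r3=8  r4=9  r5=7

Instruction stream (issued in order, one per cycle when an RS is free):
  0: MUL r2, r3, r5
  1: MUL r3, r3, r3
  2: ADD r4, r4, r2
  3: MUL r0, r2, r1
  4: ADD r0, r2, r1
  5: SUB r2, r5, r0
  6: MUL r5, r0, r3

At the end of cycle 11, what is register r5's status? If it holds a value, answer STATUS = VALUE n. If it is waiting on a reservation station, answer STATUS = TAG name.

cycle 1: issue MUL r2<-Mul1 // r0:4,r1:6,r2:Mul1,r3:8,r4:9,r5:7
cycle 2: issue MUL r3<-Mul2 // r0:4,r1:6,r2:Mul1,r3:Mul2,r4:9,r5:7
cycle 3: issue ADD r4<-Add1 // r0:4,r1:6,r2:Mul1,r3:Mul2,r4:Add1,r5:7
cycle 4: stall // r0:4,r1:6,r2:Mul1,r3:Mul2,r4:Add1,r5:7
cycle 5: stall // r0:4,r1:6,r2:Mul1,r3:Mul2,r4:Add1,r5:7
cycle 6: CDB Mul1=56; issue MUL r0<-Mul1 // r0:Mul1,r1:6,r2:56,r3:Mul2,r4:Add1,r5:7
cycle 7: CDB Mul2=64; issue ADD r0<-Add2 // r0:Add2,r1:6,r2:56,r3:64,r4:Add1,r5:7
cycle 8: issue SUB r2<-Add3 // r0:Add2,r1:6,r2:Add3,r3:64,r4:Add1,r5:7
cycle 9: CDB Add1=65; issue MUL r5<-Mul2 // r0:Add2,r1:6,r2:Add3,r3:64,r4:65,r5:Mul2
cycle 10: CDB Add2=62 // r0:62,r1:6,r2:Add3,r3:64,r4:65,r5:Mul2
cycle 11: CDB Mul1=336 // r0:62,r1:6,r2:Add3,r3:64,r4:65,r5:Mul2

STATUS = TAG Mul2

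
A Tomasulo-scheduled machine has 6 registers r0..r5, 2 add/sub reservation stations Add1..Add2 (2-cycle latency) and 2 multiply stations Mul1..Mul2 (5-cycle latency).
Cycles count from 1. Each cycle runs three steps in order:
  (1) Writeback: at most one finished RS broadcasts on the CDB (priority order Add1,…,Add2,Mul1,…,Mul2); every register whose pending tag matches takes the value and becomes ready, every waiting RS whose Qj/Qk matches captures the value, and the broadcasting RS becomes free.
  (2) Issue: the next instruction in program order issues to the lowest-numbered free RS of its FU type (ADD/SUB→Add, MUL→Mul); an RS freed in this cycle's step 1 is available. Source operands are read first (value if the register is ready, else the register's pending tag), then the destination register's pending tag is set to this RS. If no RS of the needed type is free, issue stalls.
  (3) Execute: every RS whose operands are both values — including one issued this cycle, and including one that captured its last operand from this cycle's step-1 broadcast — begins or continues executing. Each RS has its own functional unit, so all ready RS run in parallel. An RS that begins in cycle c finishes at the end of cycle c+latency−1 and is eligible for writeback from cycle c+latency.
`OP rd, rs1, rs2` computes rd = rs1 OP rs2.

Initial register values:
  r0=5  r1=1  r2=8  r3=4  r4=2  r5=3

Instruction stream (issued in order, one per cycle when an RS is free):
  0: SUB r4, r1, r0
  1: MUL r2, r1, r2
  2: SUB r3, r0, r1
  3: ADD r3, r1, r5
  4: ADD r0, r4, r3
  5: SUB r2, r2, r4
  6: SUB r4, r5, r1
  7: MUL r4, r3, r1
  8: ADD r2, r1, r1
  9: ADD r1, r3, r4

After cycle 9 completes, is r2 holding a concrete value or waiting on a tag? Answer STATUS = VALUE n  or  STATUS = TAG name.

STATUS = VALUE 12

c1: issue SUB r4<-Add1 | r0:5,r1:1,r2:8,r3:4,r4:Add1,r5:3
c2: issue MUL r2<-Mul1 | r0:5,r1:1,r2:Mul1,r3:4,r4:Add1,r5:3
c3: CDB Add1=-4; issue SUB r3<-Add1 | r0:5,r1:1,r2:Mul1,r3:Add1,r4:-4,r5:3
c4: issue ADD r3<-Add2 | r0:5,r1:1,r2:Mul1,r3:Add2,r4:-4,r5:3
c5: CDB Add1=4; issue ADD r0<-Add1 | r0:Add1,r1:1,r2:Mul1,r3:Add2,r4:-4,r5:3
c6: CDB Add2=4; issue SUB r2<-Add2 | r0:Add1,r1:1,r2:Add2,r3:4,r4:-4,r5:3
c7: CDB Mul1=8; stall | r0:Add1,r1:1,r2:Add2,r3:4,r4:-4,r5:3
c8: CDB Add1=0; issue SUB r4<-Add1 | r0:0,r1:1,r2:Add2,r3:4,r4:Add1,r5:3
c9: CDB Add2=12; issue MUL r4<-Mul1 | r0:0,r1:1,r2:12,r3:4,r4:Mul1,r5:3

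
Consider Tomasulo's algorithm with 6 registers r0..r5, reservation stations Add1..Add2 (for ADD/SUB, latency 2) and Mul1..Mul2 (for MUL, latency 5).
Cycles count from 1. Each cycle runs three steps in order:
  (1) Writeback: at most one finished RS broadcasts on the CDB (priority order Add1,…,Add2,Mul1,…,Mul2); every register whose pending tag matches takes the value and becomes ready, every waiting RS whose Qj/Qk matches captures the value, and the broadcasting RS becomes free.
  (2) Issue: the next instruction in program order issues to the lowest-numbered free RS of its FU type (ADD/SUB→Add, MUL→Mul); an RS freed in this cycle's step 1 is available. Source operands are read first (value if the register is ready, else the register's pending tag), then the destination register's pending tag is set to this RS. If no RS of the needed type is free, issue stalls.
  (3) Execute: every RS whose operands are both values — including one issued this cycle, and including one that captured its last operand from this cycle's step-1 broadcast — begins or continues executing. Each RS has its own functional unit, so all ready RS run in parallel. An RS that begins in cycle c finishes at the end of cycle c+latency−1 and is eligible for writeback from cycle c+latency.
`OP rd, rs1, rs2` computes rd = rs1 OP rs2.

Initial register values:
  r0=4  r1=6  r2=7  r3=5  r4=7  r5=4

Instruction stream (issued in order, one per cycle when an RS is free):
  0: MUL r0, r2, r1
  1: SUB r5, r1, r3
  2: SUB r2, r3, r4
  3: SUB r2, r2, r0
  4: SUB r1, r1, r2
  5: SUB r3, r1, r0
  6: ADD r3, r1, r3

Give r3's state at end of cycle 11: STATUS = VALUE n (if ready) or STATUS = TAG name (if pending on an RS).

cycle 1: issue MUL r0<-Mul1 // r0:Mul1,r1:6,r2:7,r3:5,r4:7,r5:4
cycle 2: issue SUB r5<-Add1 // r0:Mul1,r1:6,r2:7,r3:5,r4:7,r5:Add1
cycle 3: issue SUB r2<-Add2 // r0:Mul1,r1:6,r2:Add2,r3:5,r4:7,r5:Add1
cycle 4: CDB Add1=1; issue SUB r2<-Add1 // r0:Mul1,r1:6,r2:Add1,r3:5,r4:7,r5:1
cycle 5: CDB Add2=-2; issue SUB r1<-Add2 // r0:Mul1,r1:Add2,r2:Add1,r3:5,r4:7,r5:1
cycle 6: CDB Mul1=42; stall // r0:42,r1:Add2,r2:Add1,r3:5,r4:7,r5:1
cycle 7: stall // r0:42,r1:Add2,r2:Add1,r3:5,r4:7,r5:1
cycle 8: CDB Add1=-44; issue SUB r3<-Add1 // r0:42,r1:Add2,r2:-44,r3:Add1,r4:7,r5:1
cycle 9: stall // r0:42,r1:Add2,r2:-44,r3:Add1,r4:7,r5:1
cycle 10: CDB Add2=50; issue ADD r3<-Add2 // r0:42,r1:50,r2:-44,r3:Add2,r4:7,r5:1
cycle 11: - // r0:42,r1:50,r2:-44,r3:Add2,r4:7,r5:1

STATUS = TAG Add2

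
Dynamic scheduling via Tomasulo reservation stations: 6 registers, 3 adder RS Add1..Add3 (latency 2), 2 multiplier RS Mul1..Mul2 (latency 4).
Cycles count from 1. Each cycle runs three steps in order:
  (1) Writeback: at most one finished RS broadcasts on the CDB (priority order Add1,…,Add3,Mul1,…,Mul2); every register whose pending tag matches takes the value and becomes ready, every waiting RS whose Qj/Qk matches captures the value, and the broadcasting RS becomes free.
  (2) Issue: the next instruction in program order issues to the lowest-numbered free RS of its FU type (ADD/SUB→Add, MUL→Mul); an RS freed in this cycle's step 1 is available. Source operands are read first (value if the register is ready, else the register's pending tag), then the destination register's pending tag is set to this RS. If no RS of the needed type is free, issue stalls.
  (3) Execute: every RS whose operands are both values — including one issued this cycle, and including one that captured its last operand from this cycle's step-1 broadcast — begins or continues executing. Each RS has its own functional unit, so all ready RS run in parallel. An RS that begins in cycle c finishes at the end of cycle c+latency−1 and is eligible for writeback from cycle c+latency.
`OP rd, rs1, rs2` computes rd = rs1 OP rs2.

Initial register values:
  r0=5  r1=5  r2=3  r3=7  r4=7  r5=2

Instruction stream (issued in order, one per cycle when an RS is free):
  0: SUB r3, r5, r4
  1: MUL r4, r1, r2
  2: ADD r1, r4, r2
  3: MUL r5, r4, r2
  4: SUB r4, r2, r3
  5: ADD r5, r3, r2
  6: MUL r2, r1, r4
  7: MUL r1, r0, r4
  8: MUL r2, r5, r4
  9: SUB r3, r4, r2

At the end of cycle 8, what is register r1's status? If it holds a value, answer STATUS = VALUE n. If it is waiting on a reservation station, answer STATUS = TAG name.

  c1: issue SUB r3<-Add1  regs: r0:5,r1:5,r2:3,r3:Add1,r4:7,r5:2
  c2: issue MUL r4<-Mul1  regs: r0:5,r1:5,r2:3,r3:Add1,r4:Mul1,r5:2
  c3: CDB Add1=-5; issue ADD r1<-Add1  regs: r0:5,r1:Add1,r2:3,r3:-5,r4:Mul1,r5:2
  c4: issue MUL r5<-Mul2  regs: r0:5,r1:Add1,r2:3,r3:-5,r4:Mul1,r5:Mul2
  c5: issue SUB r4<-Add2  regs: r0:5,r1:Add1,r2:3,r3:-5,r4:Add2,r5:Mul2
  c6: CDB Mul1=15; issue ADD r5<-Add3  regs: r0:5,r1:Add1,r2:3,r3:-5,r4:Add2,r5:Add3
  c7: CDB Add2=8; issue MUL r2<-Mul1  regs: r0:5,r1:Add1,r2:Mul1,r3:-5,r4:8,r5:Add3
  c8: CDB Add1=18; stall  regs: r0:5,r1:18,r2:Mul1,r3:-5,r4:8,r5:Add3

STATUS = VALUE 18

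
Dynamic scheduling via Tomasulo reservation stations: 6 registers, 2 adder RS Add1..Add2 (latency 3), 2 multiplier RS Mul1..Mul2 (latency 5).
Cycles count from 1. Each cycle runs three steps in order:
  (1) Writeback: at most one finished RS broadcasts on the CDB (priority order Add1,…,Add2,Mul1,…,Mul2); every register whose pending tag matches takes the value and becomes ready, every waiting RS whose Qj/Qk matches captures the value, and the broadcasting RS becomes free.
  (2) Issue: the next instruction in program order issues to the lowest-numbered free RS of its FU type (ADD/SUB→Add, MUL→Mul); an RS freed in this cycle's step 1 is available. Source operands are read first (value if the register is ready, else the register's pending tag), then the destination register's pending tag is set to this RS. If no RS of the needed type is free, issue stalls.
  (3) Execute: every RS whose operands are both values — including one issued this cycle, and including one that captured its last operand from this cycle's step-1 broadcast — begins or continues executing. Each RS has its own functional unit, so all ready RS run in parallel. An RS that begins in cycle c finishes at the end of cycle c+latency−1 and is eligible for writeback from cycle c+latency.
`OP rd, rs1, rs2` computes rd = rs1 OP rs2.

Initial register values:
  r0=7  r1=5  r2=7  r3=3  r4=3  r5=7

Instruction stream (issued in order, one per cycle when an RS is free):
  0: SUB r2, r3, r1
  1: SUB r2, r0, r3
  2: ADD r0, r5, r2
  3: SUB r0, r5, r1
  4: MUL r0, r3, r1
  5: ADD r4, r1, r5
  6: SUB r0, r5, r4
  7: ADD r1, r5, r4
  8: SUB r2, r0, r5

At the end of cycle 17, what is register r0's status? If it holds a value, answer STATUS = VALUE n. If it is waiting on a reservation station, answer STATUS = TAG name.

STATUS = VALUE -5

  c1: issue SUB r2<-Add1  regs: r0:7,r1:5,r2:Add1,r3:3,r4:3,r5:7
  c2: issue SUB r2<-Add2  regs: r0:7,r1:5,r2:Add2,r3:3,r4:3,r5:7
  c3: stall  regs: r0:7,r1:5,r2:Add2,r3:3,r4:3,r5:7
  c4: CDB Add1=-2; issue ADD r0<-Add1  regs: r0:Add1,r1:5,r2:Add2,r3:3,r4:3,r5:7
  c5: CDB Add2=4; issue SUB r0<-Add2  regs: r0:Add2,r1:5,r2:4,r3:3,r4:3,r5:7
  c6: issue MUL r0<-Mul1  regs: r0:Mul1,r1:5,r2:4,r3:3,r4:3,r5:7
  c7: stall  regs: r0:Mul1,r1:5,r2:4,r3:3,r4:3,r5:7
  c8: CDB Add1=11; issue ADD r4<-Add1  regs: r0:Mul1,r1:5,r2:4,r3:3,r4:Add1,r5:7
  c9: CDB Add2=2; issue SUB r0<-Add2  regs: r0:Add2,r1:5,r2:4,r3:3,r4:Add1,r5:7
  c10: stall  regs: r0:Add2,r1:5,r2:4,r3:3,r4:Add1,r5:7
  c11: CDB Add1=12; issue ADD r1<-Add1  regs: r0:Add2,r1:Add1,r2:4,r3:3,r4:12,r5:7
  c12: CDB Mul1=15; stall  regs: r0:Add2,r1:Add1,r2:4,r3:3,r4:12,r5:7
  c13: stall  regs: r0:Add2,r1:Add1,r2:4,r3:3,r4:12,r5:7
  c14: CDB Add1=19; issue SUB r2<-Add1  regs: r0:Add2,r1:19,r2:Add1,r3:3,r4:12,r5:7
  c15: CDB Add2=-5  regs: r0:-5,r1:19,r2:Add1,r3:3,r4:12,r5:7
  c16: -  regs: r0:-5,r1:19,r2:Add1,r3:3,r4:12,r5:7
  c17: -  regs: r0:-5,r1:19,r2:Add1,r3:3,r4:12,r5:7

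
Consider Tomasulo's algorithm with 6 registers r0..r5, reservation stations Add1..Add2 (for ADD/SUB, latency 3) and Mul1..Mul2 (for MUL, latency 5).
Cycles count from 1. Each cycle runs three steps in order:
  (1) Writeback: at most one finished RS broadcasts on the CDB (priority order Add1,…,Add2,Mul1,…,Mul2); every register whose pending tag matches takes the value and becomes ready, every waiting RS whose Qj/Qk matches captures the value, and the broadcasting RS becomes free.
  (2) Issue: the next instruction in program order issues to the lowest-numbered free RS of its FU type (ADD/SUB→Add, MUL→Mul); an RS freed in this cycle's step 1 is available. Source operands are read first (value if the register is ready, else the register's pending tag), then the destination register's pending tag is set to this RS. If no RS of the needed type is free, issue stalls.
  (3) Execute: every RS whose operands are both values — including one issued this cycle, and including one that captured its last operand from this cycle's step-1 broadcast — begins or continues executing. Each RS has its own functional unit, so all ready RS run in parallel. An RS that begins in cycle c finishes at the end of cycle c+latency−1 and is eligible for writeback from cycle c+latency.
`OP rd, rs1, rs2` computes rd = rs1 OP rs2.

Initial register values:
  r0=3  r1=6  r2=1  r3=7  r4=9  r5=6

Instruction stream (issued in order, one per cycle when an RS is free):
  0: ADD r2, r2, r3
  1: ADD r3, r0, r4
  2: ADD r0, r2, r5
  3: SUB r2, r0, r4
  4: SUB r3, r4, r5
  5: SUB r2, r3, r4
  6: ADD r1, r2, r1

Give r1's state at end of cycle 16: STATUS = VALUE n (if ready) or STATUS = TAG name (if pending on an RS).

  c1: issue ADD r2<-Add1  regs: r0:3,r1:6,r2:Add1,r3:7,r4:9,r5:6
  c2: issue ADD r3<-Add2  regs: r0:3,r1:6,r2:Add1,r3:Add2,r4:9,r5:6
  c3: stall  regs: r0:3,r1:6,r2:Add1,r3:Add2,r4:9,r5:6
  c4: CDB Add1=8; issue ADD r0<-Add1  regs: r0:Add1,r1:6,r2:8,r3:Add2,r4:9,r5:6
  c5: CDB Add2=12; issue SUB r2<-Add2  regs: r0:Add1,r1:6,r2:Add2,r3:12,r4:9,r5:6
  c6: stall  regs: r0:Add1,r1:6,r2:Add2,r3:12,r4:9,r5:6
  c7: CDB Add1=14; issue SUB r3<-Add1  regs: r0:14,r1:6,r2:Add2,r3:Add1,r4:9,r5:6
  c8: stall  regs: r0:14,r1:6,r2:Add2,r3:Add1,r4:9,r5:6
  c9: stall  regs: r0:14,r1:6,r2:Add2,r3:Add1,r4:9,r5:6
  c10: CDB Add1=3; issue SUB r2<-Add1  regs: r0:14,r1:6,r2:Add1,r3:3,r4:9,r5:6
  c11: CDB Add2=5; issue ADD r1<-Add2  regs: r0:14,r1:Add2,r2:Add1,r3:3,r4:9,r5:6
  c12: -  regs: r0:14,r1:Add2,r2:Add1,r3:3,r4:9,r5:6
  c13: CDB Add1=-6  regs: r0:14,r1:Add2,r2:-6,r3:3,r4:9,r5:6
  c14: -  regs: r0:14,r1:Add2,r2:-6,r3:3,r4:9,r5:6
  c15: -  regs: r0:14,r1:Add2,r2:-6,r3:3,r4:9,r5:6
  c16: CDB Add2=0  regs: r0:14,r1:0,r2:-6,r3:3,r4:9,r5:6

STATUS = VALUE 0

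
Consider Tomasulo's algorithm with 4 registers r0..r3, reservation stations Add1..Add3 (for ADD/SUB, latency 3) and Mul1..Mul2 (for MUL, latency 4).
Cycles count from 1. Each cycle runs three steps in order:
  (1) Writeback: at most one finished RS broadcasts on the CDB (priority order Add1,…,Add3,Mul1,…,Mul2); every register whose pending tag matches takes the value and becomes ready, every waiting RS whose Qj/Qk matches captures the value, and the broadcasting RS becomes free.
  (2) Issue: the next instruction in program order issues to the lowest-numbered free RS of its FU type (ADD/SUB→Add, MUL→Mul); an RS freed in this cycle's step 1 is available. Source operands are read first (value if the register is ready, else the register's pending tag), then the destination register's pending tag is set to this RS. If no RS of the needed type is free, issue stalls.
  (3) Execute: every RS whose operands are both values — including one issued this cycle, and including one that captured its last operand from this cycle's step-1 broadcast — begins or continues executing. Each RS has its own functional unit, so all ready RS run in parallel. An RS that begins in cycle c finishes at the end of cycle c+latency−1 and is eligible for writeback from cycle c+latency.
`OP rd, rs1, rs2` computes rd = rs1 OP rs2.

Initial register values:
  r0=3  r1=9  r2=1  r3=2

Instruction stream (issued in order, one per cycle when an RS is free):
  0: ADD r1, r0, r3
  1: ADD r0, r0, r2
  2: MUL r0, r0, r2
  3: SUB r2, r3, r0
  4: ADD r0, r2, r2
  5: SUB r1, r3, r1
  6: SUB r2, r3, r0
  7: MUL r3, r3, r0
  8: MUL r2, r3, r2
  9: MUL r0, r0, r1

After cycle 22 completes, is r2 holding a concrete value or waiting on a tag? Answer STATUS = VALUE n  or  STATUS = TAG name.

cycle 1: issue ADD r1<-Add1 // r0:3,r1:Add1,r2:1,r3:2
cycle 2: issue ADD r0<-Add2 // r0:Add2,r1:Add1,r2:1,r3:2
cycle 3: issue MUL r0<-Mul1 // r0:Mul1,r1:Add1,r2:1,r3:2
cycle 4: CDB Add1=5; issue SUB r2<-Add1 // r0:Mul1,r1:5,r2:Add1,r3:2
cycle 5: CDB Add2=4; issue ADD r0<-Add2 // r0:Add2,r1:5,r2:Add1,r3:2
cycle 6: issue SUB r1<-Add3 // r0:Add2,r1:Add3,r2:Add1,r3:2
cycle 7: stall // r0:Add2,r1:Add3,r2:Add1,r3:2
cycle 8: stall // r0:Add2,r1:Add3,r2:Add1,r3:2
cycle 9: CDB Add3=-3; issue SUB r2<-Add3 // r0:Add2,r1:-3,r2:Add3,r3:2
cycle 10: CDB Mul1=4; issue MUL r3<-Mul1 // r0:Add2,r1:-3,r2:Add3,r3:Mul1
cycle 11: issue MUL r2<-Mul2 // r0:Add2,r1:-3,r2:Mul2,r3:Mul1
cycle 12: stall // r0:Add2,r1:-3,r2:Mul2,r3:Mul1
cycle 13: CDB Add1=-2; stall // r0:Add2,r1:-3,r2:Mul2,r3:Mul1
cycle 14: stall // r0:Add2,r1:-3,r2:Mul2,r3:Mul1
cycle 15: stall // r0:Add2,r1:-3,r2:Mul2,r3:Mul1
cycle 16: CDB Add2=-4; stall // r0:-4,r1:-3,r2:Mul2,r3:Mul1
cycle 17: stall // r0:-4,r1:-3,r2:Mul2,r3:Mul1
cycle 18: stall // r0:-4,r1:-3,r2:Mul2,r3:Mul1
cycle 19: CDB Add3=6; stall // r0:-4,r1:-3,r2:Mul2,r3:Mul1
cycle 20: CDB Mul1=-8; issue MUL r0<-Mul1 // r0:Mul1,r1:-3,r2:Mul2,r3:-8
cycle 21: - // r0:Mul1,r1:-3,r2:Mul2,r3:-8
cycle 22: - // r0:Mul1,r1:-3,r2:Mul2,r3:-8

STATUS = TAG Mul2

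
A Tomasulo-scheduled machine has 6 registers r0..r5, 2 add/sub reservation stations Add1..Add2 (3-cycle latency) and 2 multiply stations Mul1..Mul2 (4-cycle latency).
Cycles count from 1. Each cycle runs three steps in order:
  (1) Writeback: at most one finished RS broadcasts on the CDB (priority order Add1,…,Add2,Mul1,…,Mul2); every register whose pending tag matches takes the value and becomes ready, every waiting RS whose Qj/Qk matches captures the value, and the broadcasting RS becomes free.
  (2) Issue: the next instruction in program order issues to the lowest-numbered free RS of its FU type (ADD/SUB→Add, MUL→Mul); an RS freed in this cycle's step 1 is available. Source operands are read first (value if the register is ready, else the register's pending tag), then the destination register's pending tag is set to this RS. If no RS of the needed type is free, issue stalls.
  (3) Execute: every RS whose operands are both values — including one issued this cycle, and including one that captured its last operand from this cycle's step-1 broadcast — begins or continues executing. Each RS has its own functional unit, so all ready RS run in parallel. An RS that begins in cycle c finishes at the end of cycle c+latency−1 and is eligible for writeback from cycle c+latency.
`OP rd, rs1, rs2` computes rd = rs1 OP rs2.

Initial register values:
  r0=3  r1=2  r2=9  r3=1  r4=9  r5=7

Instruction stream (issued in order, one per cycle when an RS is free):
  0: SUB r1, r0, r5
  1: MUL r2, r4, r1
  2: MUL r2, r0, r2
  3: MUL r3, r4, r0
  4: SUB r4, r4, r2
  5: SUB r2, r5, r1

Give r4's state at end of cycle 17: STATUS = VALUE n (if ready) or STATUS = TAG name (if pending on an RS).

STATUS = VALUE 117

cycle 1: issue SUB r1<-Add1 // r0:3,r1:Add1,r2:9,r3:1,r4:9,r5:7
cycle 2: issue MUL r2<-Mul1 // r0:3,r1:Add1,r2:Mul1,r3:1,r4:9,r5:7
cycle 3: issue MUL r2<-Mul2 // r0:3,r1:Add1,r2:Mul2,r3:1,r4:9,r5:7
cycle 4: CDB Add1=-4; stall // r0:3,r1:-4,r2:Mul2,r3:1,r4:9,r5:7
cycle 5: stall // r0:3,r1:-4,r2:Mul2,r3:1,r4:9,r5:7
cycle 6: stall // r0:3,r1:-4,r2:Mul2,r3:1,r4:9,r5:7
cycle 7: stall // r0:3,r1:-4,r2:Mul2,r3:1,r4:9,r5:7
cycle 8: CDB Mul1=-36; issue MUL r3<-Mul1 // r0:3,r1:-4,r2:Mul2,r3:Mul1,r4:9,r5:7
cycle 9: issue SUB r4<-Add1 // r0:3,r1:-4,r2:Mul2,r3:Mul1,r4:Add1,r5:7
cycle 10: issue SUB r2<-Add2 // r0:3,r1:-4,r2:Add2,r3:Mul1,r4:Add1,r5:7
cycle 11: - // r0:3,r1:-4,r2:Add2,r3:Mul1,r4:Add1,r5:7
cycle 12: CDB Mul1=27 // r0:3,r1:-4,r2:Add2,r3:27,r4:Add1,r5:7
cycle 13: CDB Add2=11 // r0:3,r1:-4,r2:11,r3:27,r4:Add1,r5:7
cycle 14: CDB Mul2=-108 // r0:3,r1:-4,r2:11,r3:27,r4:Add1,r5:7
cycle 15: - // r0:3,r1:-4,r2:11,r3:27,r4:Add1,r5:7
cycle 16: - // r0:3,r1:-4,r2:11,r3:27,r4:Add1,r5:7
cycle 17: CDB Add1=117 // r0:3,r1:-4,r2:11,r3:27,r4:117,r5:7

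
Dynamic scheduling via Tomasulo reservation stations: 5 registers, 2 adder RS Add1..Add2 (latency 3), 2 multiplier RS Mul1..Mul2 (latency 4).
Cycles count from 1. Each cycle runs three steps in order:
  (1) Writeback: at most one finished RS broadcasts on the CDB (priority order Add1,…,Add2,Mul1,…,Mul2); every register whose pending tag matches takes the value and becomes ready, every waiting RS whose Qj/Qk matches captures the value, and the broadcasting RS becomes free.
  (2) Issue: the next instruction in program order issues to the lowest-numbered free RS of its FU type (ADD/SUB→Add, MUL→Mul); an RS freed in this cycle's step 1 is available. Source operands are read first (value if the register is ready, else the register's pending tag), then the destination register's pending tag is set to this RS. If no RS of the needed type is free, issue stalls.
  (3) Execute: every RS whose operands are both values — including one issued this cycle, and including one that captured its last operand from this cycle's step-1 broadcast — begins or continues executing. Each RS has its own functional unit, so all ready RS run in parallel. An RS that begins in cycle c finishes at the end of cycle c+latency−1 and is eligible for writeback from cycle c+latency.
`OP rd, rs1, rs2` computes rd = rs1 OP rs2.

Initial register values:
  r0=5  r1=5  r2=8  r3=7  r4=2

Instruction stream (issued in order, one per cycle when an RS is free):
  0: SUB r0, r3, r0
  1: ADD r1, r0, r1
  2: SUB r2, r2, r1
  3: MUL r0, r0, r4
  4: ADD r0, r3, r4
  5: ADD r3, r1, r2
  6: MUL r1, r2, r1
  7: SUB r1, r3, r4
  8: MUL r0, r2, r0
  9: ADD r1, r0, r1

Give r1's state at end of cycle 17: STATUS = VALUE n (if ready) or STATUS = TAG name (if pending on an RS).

c1: issue SUB r0<-Add1 | r0:Add1,r1:5,r2:8,r3:7,r4:2
c2: issue ADD r1<-Add2 | r0:Add1,r1:Add2,r2:8,r3:7,r4:2
c3: stall | r0:Add1,r1:Add2,r2:8,r3:7,r4:2
c4: CDB Add1=2; issue SUB r2<-Add1 | r0:2,r1:Add2,r2:Add1,r3:7,r4:2
c5: issue MUL r0<-Mul1 | r0:Mul1,r1:Add2,r2:Add1,r3:7,r4:2
c6: stall | r0:Mul1,r1:Add2,r2:Add1,r3:7,r4:2
c7: CDB Add2=7; issue ADD r0<-Add2 | r0:Add2,r1:7,r2:Add1,r3:7,r4:2
c8: stall | r0:Add2,r1:7,r2:Add1,r3:7,r4:2
c9: CDB Mul1=4; stall | r0:Add2,r1:7,r2:Add1,r3:7,r4:2
c10: CDB Add1=1; issue ADD r3<-Add1 | r0:Add2,r1:7,r2:1,r3:Add1,r4:2
c11: CDB Add2=9; issue MUL r1<-Mul1 | r0:9,r1:Mul1,r2:1,r3:Add1,r4:2
c12: issue SUB r1<-Add2 | r0:9,r1:Add2,r2:1,r3:Add1,r4:2
c13: CDB Add1=8; issue MUL r0<-Mul2 | r0:Mul2,r1:Add2,r2:1,r3:8,r4:2
c14: issue ADD r1<-Add1 | r0:Mul2,r1:Add1,r2:1,r3:8,r4:2
c15: CDB Mul1=7 | r0:Mul2,r1:Add1,r2:1,r3:8,r4:2
c16: CDB Add2=6 | r0:Mul2,r1:Add1,r2:1,r3:8,r4:2
c17: CDB Mul2=9 | r0:9,r1:Add1,r2:1,r3:8,r4:2

STATUS = TAG Add1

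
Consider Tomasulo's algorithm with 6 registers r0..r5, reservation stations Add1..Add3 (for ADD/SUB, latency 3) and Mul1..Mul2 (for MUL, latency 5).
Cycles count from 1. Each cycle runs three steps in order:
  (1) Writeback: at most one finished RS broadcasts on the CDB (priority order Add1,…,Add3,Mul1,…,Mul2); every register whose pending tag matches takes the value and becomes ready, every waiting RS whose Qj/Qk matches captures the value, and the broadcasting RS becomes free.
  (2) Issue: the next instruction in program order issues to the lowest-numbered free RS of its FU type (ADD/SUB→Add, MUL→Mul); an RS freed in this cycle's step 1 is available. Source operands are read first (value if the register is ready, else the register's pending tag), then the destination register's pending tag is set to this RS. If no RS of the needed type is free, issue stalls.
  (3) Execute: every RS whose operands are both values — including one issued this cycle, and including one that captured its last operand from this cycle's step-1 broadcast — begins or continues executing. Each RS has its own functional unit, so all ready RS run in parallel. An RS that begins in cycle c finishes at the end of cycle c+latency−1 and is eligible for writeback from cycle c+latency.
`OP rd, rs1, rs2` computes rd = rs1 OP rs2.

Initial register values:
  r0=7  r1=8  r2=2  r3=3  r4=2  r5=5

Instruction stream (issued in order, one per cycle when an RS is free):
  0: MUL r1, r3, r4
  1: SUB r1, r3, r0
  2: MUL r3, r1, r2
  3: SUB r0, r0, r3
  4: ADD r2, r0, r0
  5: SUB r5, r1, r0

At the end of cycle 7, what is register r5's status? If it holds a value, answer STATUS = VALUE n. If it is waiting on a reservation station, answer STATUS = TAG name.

cycle 1: issue MUL r1<-Mul1 // r0:7,r1:Mul1,r2:2,r3:3,r4:2,r5:5
cycle 2: issue SUB r1<-Add1 // r0:7,r1:Add1,r2:2,r3:3,r4:2,r5:5
cycle 3: issue MUL r3<-Mul2 // r0:7,r1:Add1,r2:2,r3:Mul2,r4:2,r5:5
cycle 4: issue SUB r0<-Add2 // r0:Add2,r1:Add1,r2:2,r3:Mul2,r4:2,r5:5
cycle 5: CDB Add1=-4; issue ADD r2<-Add1 // r0:Add2,r1:-4,r2:Add1,r3:Mul2,r4:2,r5:5
cycle 6: CDB Mul1=6; issue SUB r5<-Add3 // r0:Add2,r1:-4,r2:Add1,r3:Mul2,r4:2,r5:Add3
cycle 7: - // r0:Add2,r1:-4,r2:Add1,r3:Mul2,r4:2,r5:Add3

STATUS = TAG Add3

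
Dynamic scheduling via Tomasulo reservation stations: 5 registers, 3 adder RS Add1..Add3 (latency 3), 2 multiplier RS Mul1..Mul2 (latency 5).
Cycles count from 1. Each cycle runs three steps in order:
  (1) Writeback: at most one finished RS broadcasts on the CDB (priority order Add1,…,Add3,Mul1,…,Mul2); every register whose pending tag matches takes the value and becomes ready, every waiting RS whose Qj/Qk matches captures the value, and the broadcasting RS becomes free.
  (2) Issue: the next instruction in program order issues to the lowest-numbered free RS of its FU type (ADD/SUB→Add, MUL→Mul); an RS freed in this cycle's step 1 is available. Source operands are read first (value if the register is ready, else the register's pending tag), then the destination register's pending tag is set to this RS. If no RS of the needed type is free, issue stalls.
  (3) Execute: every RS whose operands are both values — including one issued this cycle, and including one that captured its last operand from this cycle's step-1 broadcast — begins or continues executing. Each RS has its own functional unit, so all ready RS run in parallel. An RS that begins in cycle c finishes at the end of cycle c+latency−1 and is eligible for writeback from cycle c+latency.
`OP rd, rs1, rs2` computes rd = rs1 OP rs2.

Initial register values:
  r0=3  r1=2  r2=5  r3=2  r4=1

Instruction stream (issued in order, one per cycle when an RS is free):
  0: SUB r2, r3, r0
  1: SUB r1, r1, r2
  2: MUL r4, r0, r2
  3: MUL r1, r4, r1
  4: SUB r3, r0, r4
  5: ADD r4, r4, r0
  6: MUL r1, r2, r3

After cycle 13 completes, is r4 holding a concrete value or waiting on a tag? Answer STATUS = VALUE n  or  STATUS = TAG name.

  c1: issue SUB r2<-Add1  regs: r0:3,r1:2,r2:Add1,r3:2,r4:1
  c2: issue SUB r1<-Add2  regs: r0:3,r1:Add2,r2:Add1,r3:2,r4:1
  c3: issue MUL r4<-Mul1  regs: r0:3,r1:Add2,r2:Add1,r3:2,r4:Mul1
  c4: CDB Add1=-1; issue MUL r1<-Mul2  regs: r0:3,r1:Mul2,r2:-1,r3:2,r4:Mul1
  c5: issue SUB r3<-Add1  regs: r0:3,r1:Mul2,r2:-1,r3:Add1,r4:Mul1
  c6: issue ADD r4<-Add3  regs: r0:3,r1:Mul2,r2:-1,r3:Add1,r4:Add3
  c7: CDB Add2=3; stall  regs: r0:3,r1:Mul2,r2:-1,r3:Add1,r4:Add3
  c8: stall  regs: r0:3,r1:Mul2,r2:-1,r3:Add1,r4:Add3
  c9: CDB Mul1=-3; issue MUL r1<-Mul1  regs: r0:3,r1:Mul1,r2:-1,r3:Add1,r4:Add3
  c10: -  regs: r0:3,r1:Mul1,r2:-1,r3:Add1,r4:Add3
  c11: -  regs: r0:3,r1:Mul1,r2:-1,r3:Add1,r4:Add3
  c12: CDB Add1=6  regs: r0:3,r1:Mul1,r2:-1,r3:6,r4:Add3
  c13: CDB Add3=0  regs: r0:3,r1:Mul1,r2:-1,r3:6,r4:0

STATUS = VALUE 0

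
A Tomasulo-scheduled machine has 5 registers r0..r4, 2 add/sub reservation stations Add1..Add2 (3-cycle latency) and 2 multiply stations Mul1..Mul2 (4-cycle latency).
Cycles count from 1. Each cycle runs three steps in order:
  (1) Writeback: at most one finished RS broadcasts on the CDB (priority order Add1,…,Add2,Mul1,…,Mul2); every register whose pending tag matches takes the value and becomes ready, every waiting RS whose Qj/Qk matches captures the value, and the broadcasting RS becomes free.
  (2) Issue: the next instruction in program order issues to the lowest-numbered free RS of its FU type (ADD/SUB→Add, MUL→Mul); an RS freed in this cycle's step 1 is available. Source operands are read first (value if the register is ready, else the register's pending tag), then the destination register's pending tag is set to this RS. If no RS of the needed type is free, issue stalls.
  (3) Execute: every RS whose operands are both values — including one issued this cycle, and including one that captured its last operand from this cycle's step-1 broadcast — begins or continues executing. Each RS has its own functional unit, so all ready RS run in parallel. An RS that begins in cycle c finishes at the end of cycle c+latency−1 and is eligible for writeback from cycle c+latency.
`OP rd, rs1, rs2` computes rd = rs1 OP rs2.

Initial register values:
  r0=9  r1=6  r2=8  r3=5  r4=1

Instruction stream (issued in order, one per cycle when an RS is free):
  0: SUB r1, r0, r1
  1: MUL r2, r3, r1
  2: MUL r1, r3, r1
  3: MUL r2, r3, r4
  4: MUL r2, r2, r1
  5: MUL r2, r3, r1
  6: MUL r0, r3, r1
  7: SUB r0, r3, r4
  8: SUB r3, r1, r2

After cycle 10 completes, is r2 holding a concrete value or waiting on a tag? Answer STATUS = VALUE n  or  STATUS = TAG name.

STATUS = TAG Mul2

c1: issue SUB r1<-Add1 | r0:9,r1:Add1,r2:8,r3:5,r4:1
c2: issue MUL r2<-Mul1 | r0:9,r1:Add1,r2:Mul1,r3:5,r4:1
c3: issue MUL r1<-Mul2 | r0:9,r1:Mul2,r2:Mul1,r3:5,r4:1
c4: CDB Add1=3; stall | r0:9,r1:Mul2,r2:Mul1,r3:5,r4:1
c5: stall | r0:9,r1:Mul2,r2:Mul1,r3:5,r4:1
c6: stall | r0:9,r1:Mul2,r2:Mul1,r3:5,r4:1
c7: stall | r0:9,r1:Mul2,r2:Mul1,r3:5,r4:1
c8: CDB Mul1=15; issue MUL r2<-Mul1 | r0:9,r1:Mul2,r2:Mul1,r3:5,r4:1
c9: CDB Mul2=15; issue MUL r2<-Mul2 | r0:9,r1:15,r2:Mul2,r3:5,r4:1
c10: stall | r0:9,r1:15,r2:Mul2,r3:5,r4:1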